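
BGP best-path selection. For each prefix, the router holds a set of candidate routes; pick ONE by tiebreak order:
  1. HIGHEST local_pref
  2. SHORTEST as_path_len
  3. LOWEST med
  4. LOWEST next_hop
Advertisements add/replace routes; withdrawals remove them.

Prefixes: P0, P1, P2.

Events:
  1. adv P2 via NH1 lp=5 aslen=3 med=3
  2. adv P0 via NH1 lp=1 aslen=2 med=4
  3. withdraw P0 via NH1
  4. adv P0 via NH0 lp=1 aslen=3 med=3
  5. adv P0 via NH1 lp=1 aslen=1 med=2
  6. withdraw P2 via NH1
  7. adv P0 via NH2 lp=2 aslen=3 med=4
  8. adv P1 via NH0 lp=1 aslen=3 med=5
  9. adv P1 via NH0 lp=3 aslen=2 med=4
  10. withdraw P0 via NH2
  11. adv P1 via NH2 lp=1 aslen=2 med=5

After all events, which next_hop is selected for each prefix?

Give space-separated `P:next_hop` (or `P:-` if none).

Op 1: best P0=- P1=- P2=NH1
Op 2: best P0=NH1 P1=- P2=NH1
Op 3: best P0=- P1=- P2=NH1
Op 4: best P0=NH0 P1=- P2=NH1
Op 5: best P0=NH1 P1=- P2=NH1
Op 6: best P0=NH1 P1=- P2=-
Op 7: best P0=NH2 P1=- P2=-
Op 8: best P0=NH2 P1=NH0 P2=-
Op 9: best P0=NH2 P1=NH0 P2=-
Op 10: best P0=NH1 P1=NH0 P2=-
Op 11: best P0=NH1 P1=NH0 P2=-

Answer: P0:NH1 P1:NH0 P2:-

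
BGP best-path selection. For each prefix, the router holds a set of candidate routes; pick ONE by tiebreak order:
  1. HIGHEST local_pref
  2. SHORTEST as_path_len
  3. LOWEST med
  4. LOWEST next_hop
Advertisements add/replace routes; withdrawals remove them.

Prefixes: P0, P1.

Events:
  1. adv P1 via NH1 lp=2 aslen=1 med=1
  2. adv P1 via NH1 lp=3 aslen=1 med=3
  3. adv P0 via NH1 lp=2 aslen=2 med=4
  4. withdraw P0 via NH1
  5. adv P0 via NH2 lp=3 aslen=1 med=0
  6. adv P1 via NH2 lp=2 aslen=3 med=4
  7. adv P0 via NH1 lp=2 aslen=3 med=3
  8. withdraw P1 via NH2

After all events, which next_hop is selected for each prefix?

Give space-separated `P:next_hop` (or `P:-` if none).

Op 1: best P0=- P1=NH1
Op 2: best P0=- P1=NH1
Op 3: best P0=NH1 P1=NH1
Op 4: best P0=- P1=NH1
Op 5: best P0=NH2 P1=NH1
Op 6: best P0=NH2 P1=NH1
Op 7: best P0=NH2 P1=NH1
Op 8: best P0=NH2 P1=NH1

Answer: P0:NH2 P1:NH1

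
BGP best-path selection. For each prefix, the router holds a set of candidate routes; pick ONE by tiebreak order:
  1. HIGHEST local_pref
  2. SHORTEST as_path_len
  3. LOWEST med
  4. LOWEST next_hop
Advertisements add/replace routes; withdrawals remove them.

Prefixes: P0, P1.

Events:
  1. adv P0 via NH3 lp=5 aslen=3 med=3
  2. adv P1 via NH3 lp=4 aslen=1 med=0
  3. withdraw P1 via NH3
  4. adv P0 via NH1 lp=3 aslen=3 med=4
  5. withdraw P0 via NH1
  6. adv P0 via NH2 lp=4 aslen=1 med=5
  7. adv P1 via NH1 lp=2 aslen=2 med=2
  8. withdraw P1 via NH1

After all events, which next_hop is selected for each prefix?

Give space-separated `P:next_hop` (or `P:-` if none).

Answer: P0:NH3 P1:-

Derivation:
Op 1: best P0=NH3 P1=-
Op 2: best P0=NH3 P1=NH3
Op 3: best P0=NH3 P1=-
Op 4: best P0=NH3 P1=-
Op 5: best P0=NH3 P1=-
Op 6: best P0=NH3 P1=-
Op 7: best P0=NH3 P1=NH1
Op 8: best P0=NH3 P1=-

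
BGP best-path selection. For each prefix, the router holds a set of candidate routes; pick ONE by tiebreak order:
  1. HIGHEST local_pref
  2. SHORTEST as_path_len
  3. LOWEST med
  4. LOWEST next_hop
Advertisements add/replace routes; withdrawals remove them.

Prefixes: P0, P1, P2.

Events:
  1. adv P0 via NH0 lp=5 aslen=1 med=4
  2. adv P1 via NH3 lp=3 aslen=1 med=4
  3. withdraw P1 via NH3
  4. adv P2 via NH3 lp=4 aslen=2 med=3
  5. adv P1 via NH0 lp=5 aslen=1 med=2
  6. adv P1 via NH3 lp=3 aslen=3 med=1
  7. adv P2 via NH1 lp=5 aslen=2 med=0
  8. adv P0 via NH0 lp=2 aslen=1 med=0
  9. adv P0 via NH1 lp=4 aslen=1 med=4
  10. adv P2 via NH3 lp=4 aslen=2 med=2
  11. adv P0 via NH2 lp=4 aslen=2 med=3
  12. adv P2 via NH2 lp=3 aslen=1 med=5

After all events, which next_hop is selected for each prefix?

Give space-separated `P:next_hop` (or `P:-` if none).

Op 1: best P0=NH0 P1=- P2=-
Op 2: best P0=NH0 P1=NH3 P2=-
Op 3: best P0=NH0 P1=- P2=-
Op 4: best P0=NH0 P1=- P2=NH3
Op 5: best P0=NH0 P1=NH0 P2=NH3
Op 6: best P0=NH0 P1=NH0 P2=NH3
Op 7: best P0=NH0 P1=NH0 P2=NH1
Op 8: best P0=NH0 P1=NH0 P2=NH1
Op 9: best P0=NH1 P1=NH0 P2=NH1
Op 10: best P0=NH1 P1=NH0 P2=NH1
Op 11: best P0=NH1 P1=NH0 P2=NH1
Op 12: best P0=NH1 P1=NH0 P2=NH1

Answer: P0:NH1 P1:NH0 P2:NH1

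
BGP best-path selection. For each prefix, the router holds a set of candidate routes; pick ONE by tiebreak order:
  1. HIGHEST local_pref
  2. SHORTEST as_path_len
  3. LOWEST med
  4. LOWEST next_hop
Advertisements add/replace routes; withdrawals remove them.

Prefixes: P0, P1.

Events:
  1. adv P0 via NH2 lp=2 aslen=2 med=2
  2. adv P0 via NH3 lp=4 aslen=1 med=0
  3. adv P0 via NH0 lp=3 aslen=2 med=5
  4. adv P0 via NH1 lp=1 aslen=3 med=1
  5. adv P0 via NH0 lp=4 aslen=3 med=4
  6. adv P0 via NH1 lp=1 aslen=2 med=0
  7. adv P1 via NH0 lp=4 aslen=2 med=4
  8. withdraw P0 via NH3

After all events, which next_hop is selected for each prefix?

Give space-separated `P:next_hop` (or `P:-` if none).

Op 1: best P0=NH2 P1=-
Op 2: best P0=NH3 P1=-
Op 3: best P0=NH3 P1=-
Op 4: best P0=NH3 P1=-
Op 5: best P0=NH3 P1=-
Op 6: best P0=NH3 P1=-
Op 7: best P0=NH3 P1=NH0
Op 8: best P0=NH0 P1=NH0

Answer: P0:NH0 P1:NH0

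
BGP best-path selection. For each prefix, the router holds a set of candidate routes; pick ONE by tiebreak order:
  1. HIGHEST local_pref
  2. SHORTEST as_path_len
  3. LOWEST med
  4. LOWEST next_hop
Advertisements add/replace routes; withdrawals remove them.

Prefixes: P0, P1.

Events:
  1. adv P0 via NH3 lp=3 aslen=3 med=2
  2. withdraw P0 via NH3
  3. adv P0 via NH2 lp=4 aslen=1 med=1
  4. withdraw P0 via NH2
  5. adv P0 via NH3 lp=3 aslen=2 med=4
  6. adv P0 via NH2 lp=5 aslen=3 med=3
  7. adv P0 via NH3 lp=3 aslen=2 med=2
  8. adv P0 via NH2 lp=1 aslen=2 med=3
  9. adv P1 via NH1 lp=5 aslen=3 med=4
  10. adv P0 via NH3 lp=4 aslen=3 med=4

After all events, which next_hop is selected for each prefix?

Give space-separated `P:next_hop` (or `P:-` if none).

Answer: P0:NH3 P1:NH1

Derivation:
Op 1: best P0=NH3 P1=-
Op 2: best P0=- P1=-
Op 3: best P0=NH2 P1=-
Op 4: best P0=- P1=-
Op 5: best P0=NH3 P1=-
Op 6: best P0=NH2 P1=-
Op 7: best P0=NH2 P1=-
Op 8: best P0=NH3 P1=-
Op 9: best P0=NH3 P1=NH1
Op 10: best P0=NH3 P1=NH1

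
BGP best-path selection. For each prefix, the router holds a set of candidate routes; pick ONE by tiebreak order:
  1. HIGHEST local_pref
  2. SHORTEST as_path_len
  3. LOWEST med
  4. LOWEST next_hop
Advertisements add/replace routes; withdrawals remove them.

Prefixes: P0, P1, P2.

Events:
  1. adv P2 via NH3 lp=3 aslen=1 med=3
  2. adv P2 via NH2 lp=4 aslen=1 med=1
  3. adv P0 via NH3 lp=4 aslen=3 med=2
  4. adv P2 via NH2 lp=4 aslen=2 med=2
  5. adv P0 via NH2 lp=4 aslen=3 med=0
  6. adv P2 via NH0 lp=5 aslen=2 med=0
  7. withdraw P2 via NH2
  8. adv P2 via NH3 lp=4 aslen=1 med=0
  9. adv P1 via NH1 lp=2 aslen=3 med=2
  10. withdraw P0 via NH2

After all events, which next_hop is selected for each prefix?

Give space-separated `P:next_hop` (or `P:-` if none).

Op 1: best P0=- P1=- P2=NH3
Op 2: best P0=- P1=- P2=NH2
Op 3: best P0=NH3 P1=- P2=NH2
Op 4: best P0=NH3 P1=- P2=NH2
Op 5: best P0=NH2 P1=- P2=NH2
Op 6: best P0=NH2 P1=- P2=NH0
Op 7: best P0=NH2 P1=- P2=NH0
Op 8: best P0=NH2 P1=- P2=NH0
Op 9: best P0=NH2 P1=NH1 P2=NH0
Op 10: best P0=NH3 P1=NH1 P2=NH0

Answer: P0:NH3 P1:NH1 P2:NH0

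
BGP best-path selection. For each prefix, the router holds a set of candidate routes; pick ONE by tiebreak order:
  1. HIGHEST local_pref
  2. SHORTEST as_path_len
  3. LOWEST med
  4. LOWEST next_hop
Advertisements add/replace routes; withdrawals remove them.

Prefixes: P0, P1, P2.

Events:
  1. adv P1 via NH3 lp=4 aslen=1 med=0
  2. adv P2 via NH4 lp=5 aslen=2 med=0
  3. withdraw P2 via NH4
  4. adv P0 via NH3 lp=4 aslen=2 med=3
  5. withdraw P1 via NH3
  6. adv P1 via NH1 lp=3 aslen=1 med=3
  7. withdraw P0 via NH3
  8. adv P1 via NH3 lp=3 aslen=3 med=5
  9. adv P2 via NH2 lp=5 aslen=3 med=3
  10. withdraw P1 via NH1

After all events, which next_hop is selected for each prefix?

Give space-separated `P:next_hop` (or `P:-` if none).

Answer: P0:- P1:NH3 P2:NH2

Derivation:
Op 1: best P0=- P1=NH3 P2=-
Op 2: best P0=- P1=NH3 P2=NH4
Op 3: best P0=- P1=NH3 P2=-
Op 4: best P0=NH3 P1=NH3 P2=-
Op 5: best P0=NH3 P1=- P2=-
Op 6: best P0=NH3 P1=NH1 P2=-
Op 7: best P0=- P1=NH1 P2=-
Op 8: best P0=- P1=NH1 P2=-
Op 9: best P0=- P1=NH1 P2=NH2
Op 10: best P0=- P1=NH3 P2=NH2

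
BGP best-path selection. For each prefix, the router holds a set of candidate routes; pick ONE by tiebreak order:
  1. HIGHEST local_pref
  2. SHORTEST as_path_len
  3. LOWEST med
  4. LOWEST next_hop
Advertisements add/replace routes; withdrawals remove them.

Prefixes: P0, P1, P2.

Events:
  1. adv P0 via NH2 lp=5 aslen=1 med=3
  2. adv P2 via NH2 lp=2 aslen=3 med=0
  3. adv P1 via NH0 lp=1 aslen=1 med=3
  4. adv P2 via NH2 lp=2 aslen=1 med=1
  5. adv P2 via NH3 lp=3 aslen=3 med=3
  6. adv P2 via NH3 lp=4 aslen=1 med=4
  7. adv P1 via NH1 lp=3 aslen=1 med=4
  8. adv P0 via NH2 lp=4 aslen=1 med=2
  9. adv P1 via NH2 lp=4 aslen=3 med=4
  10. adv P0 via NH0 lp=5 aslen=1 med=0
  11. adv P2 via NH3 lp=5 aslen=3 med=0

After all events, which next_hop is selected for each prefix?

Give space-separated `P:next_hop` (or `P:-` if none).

Answer: P0:NH0 P1:NH2 P2:NH3

Derivation:
Op 1: best P0=NH2 P1=- P2=-
Op 2: best P0=NH2 P1=- P2=NH2
Op 3: best P0=NH2 P1=NH0 P2=NH2
Op 4: best P0=NH2 P1=NH0 P2=NH2
Op 5: best P0=NH2 P1=NH0 P2=NH3
Op 6: best P0=NH2 P1=NH0 P2=NH3
Op 7: best P0=NH2 P1=NH1 P2=NH3
Op 8: best P0=NH2 P1=NH1 P2=NH3
Op 9: best P0=NH2 P1=NH2 P2=NH3
Op 10: best P0=NH0 P1=NH2 P2=NH3
Op 11: best P0=NH0 P1=NH2 P2=NH3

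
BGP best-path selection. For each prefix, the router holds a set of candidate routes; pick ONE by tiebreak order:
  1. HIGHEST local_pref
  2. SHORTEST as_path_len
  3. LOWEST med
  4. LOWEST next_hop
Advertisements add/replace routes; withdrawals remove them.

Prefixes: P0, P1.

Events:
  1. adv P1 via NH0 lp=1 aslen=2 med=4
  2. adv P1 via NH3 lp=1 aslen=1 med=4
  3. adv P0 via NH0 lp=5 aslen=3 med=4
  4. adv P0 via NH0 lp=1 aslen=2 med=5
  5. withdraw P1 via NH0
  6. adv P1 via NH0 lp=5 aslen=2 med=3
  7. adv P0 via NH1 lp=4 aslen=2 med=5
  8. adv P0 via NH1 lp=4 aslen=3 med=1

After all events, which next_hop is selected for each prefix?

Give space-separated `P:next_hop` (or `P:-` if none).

Op 1: best P0=- P1=NH0
Op 2: best P0=- P1=NH3
Op 3: best P0=NH0 P1=NH3
Op 4: best P0=NH0 P1=NH3
Op 5: best P0=NH0 P1=NH3
Op 6: best P0=NH0 P1=NH0
Op 7: best P0=NH1 P1=NH0
Op 8: best P0=NH1 P1=NH0

Answer: P0:NH1 P1:NH0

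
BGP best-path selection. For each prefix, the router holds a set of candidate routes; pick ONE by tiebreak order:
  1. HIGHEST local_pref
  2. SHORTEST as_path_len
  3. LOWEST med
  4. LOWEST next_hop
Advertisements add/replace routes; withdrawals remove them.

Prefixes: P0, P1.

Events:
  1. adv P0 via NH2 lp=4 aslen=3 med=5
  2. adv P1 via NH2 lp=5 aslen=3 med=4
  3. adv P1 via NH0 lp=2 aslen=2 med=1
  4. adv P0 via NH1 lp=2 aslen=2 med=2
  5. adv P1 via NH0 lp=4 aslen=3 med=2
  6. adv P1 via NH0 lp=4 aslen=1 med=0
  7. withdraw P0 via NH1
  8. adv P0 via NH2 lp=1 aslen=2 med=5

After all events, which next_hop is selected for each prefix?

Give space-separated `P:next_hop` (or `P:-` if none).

Answer: P0:NH2 P1:NH2

Derivation:
Op 1: best P0=NH2 P1=-
Op 2: best P0=NH2 P1=NH2
Op 3: best P0=NH2 P1=NH2
Op 4: best P0=NH2 P1=NH2
Op 5: best P0=NH2 P1=NH2
Op 6: best P0=NH2 P1=NH2
Op 7: best P0=NH2 P1=NH2
Op 8: best P0=NH2 P1=NH2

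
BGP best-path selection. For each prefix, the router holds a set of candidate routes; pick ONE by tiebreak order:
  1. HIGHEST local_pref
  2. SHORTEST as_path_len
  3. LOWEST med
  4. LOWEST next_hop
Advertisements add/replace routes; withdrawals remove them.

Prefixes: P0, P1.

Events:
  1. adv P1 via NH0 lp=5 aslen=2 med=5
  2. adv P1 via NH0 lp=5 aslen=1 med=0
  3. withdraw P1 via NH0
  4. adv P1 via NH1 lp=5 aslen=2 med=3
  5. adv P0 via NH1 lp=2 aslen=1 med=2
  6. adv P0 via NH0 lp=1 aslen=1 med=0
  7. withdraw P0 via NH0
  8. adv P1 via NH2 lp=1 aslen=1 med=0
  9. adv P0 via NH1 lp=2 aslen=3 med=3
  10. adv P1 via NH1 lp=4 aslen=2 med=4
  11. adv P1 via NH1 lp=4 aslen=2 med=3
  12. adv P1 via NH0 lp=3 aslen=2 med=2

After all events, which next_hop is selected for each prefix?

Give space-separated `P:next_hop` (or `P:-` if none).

Op 1: best P0=- P1=NH0
Op 2: best P0=- P1=NH0
Op 3: best P0=- P1=-
Op 4: best P0=- P1=NH1
Op 5: best P0=NH1 P1=NH1
Op 6: best P0=NH1 P1=NH1
Op 7: best P0=NH1 P1=NH1
Op 8: best P0=NH1 P1=NH1
Op 9: best P0=NH1 P1=NH1
Op 10: best P0=NH1 P1=NH1
Op 11: best P0=NH1 P1=NH1
Op 12: best P0=NH1 P1=NH1

Answer: P0:NH1 P1:NH1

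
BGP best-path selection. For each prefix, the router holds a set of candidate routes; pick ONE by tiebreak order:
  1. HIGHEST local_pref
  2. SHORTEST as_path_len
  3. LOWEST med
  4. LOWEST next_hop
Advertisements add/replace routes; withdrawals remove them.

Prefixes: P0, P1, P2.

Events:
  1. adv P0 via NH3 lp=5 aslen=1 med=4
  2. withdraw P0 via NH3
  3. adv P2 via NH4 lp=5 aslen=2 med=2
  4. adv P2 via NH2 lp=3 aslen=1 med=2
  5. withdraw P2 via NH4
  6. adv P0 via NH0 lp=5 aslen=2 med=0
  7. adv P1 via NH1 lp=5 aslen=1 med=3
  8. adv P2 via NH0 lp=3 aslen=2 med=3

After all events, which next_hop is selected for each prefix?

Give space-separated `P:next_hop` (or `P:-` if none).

Op 1: best P0=NH3 P1=- P2=-
Op 2: best P0=- P1=- P2=-
Op 3: best P0=- P1=- P2=NH4
Op 4: best P0=- P1=- P2=NH4
Op 5: best P0=- P1=- P2=NH2
Op 6: best P0=NH0 P1=- P2=NH2
Op 7: best P0=NH0 P1=NH1 P2=NH2
Op 8: best P0=NH0 P1=NH1 P2=NH2

Answer: P0:NH0 P1:NH1 P2:NH2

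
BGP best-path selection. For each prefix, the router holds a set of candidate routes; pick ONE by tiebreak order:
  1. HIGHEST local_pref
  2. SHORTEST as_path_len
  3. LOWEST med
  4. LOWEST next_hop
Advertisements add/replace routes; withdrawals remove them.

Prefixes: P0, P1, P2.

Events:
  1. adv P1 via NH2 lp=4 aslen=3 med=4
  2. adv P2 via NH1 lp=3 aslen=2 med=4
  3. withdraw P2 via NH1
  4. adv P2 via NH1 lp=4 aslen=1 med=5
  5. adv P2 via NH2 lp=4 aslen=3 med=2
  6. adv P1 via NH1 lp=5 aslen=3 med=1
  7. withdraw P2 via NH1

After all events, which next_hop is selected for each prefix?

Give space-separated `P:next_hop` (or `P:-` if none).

Answer: P0:- P1:NH1 P2:NH2

Derivation:
Op 1: best P0=- P1=NH2 P2=-
Op 2: best P0=- P1=NH2 P2=NH1
Op 3: best P0=- P1=NH2 P2=-
Op 4: best P0=- P1=NH2 P2=NH1
Op 5: best P0=- P1=NH2 P2=NH1
Op 6: best P0=- P1=NH1 P2=NH1
Op 7: best P0=- P1=NH1 P2=NH2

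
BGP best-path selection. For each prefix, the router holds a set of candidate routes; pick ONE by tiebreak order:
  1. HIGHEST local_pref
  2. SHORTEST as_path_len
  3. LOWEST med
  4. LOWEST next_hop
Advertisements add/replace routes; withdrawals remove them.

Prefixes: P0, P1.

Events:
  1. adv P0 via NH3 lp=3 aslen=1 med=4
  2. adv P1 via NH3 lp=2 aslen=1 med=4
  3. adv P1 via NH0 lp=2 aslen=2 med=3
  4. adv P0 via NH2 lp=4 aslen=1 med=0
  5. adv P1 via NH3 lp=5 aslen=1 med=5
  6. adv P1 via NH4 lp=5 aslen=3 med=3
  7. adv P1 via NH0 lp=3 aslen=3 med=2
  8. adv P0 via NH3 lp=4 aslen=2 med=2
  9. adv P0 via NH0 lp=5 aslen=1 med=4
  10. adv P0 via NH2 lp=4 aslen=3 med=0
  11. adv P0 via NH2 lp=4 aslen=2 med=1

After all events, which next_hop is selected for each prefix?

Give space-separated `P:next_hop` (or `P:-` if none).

Answer: P0:NH0 P1:NH3

Derivation:
Op 1: best P0=NH3 P1=-
Op 2: best P0=NH3 P1=NH3
Op 3: best P0=NH3 P1=NH3
Op 4: best P0=NH2 P1=NH3
Op 5: best P0=NH2 P1=NH3
Op 6: best P0=NH2 P1=NH3
Op 7: best P0=NH2 P1=NH3
Op 8: best P0=NH2 P1=NH3
Op 9: best P0=NH0 P1=NH3
Op 10: best P0=NH0 P1=NH3
Op 11: best P0=NH0 P1=NH3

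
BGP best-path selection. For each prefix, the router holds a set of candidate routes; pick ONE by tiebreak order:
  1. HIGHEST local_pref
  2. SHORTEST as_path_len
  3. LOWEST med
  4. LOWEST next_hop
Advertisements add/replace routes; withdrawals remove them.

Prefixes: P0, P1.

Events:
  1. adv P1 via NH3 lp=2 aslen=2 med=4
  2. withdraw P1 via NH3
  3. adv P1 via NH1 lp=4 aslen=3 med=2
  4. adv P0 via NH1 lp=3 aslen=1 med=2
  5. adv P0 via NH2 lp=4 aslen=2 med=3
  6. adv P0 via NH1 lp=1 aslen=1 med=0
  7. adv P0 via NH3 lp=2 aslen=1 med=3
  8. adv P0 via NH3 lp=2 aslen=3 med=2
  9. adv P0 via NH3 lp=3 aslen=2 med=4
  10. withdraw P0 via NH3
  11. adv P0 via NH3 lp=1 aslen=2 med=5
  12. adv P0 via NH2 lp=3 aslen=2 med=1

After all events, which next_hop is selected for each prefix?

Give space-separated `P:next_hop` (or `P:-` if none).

Answer: P0:NH2 P1:NH1

Derivation:
Op 1: best P0=- P1=NH3
Op 2: best P0=- P1=-
Op 3: best P0=- P1=NH1
Op 4: best P0=NH1 P1=NH1
Op 5: best P0=NH2 P1=NH1
Op 6: best P0=NH2 P1=NH1
Op 7: best P0=NH2 P1=NH1
Op 8: best P0=NH2 P1=NH1
Op 9: best P0=NH2 P1=NH1
Op 10: best P0=NH2 P1=NH1
Op 11: best P0=NH2 P1=NH1
Op 12: best P0=NH2 P1=NH1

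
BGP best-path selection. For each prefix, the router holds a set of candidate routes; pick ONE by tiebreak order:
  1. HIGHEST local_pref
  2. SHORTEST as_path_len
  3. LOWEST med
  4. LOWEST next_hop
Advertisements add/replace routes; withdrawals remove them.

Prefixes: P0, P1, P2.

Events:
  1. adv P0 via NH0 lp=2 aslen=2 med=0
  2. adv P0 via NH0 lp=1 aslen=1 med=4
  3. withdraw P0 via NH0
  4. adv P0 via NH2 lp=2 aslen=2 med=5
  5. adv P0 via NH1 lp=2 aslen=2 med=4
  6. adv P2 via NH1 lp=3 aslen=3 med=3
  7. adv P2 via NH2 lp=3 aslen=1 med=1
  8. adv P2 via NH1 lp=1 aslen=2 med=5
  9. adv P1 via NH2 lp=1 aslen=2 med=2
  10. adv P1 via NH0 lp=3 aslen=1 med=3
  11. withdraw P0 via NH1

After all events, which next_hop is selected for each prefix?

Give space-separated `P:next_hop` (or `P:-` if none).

Answer: P0:NH2 P1:NH0 P2:NH2

Derivation:
Op 1: best P0=NH0 P1=- P2=-
Op 2: best P0=NH0 P1=- P2=-
Op 3: best P0=- P1=- P2=-
Op 4: best P0=NH2 P1=- P2=-
Op 5: best P0=NH1 P1=- P2=-
Op 6: best P0=NH1 P1=- P2=NH1
Op 7: best P0=NH1 P1=- P2=NH2
Op 8: best P0=NH1 P1=- P2=NH2
Op 9: best P0=NH1 P1=NH2 P2=NH2
Op 10: best P0=NH1 P1=NH0 P2=NH2
Op 11: best P0=NH2 P1=NH0 P2=NH2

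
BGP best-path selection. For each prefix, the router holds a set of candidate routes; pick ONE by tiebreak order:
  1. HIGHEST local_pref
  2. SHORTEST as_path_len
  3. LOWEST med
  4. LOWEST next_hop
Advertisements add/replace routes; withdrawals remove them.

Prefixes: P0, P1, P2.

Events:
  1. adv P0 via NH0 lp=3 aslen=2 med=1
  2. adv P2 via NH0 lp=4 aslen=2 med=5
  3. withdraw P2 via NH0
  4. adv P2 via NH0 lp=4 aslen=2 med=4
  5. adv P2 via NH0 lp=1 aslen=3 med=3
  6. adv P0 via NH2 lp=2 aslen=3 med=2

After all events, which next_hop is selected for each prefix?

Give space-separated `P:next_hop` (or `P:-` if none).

Op 1: best P0=NH0 P1=- P2=-
Op 2: best P0=NH0 P1=- P2=NH0
Op 3: best P0=NH0 P1=- P2=-
Op 4: best P0=NH0 P1=- P2=NH0
Op 5: best P0=NH0 P1=- P2=NH0
Op 6: best P0=NH0 P1=- P2=NH0

Answer: P0:NH0 P1:- P2:NH0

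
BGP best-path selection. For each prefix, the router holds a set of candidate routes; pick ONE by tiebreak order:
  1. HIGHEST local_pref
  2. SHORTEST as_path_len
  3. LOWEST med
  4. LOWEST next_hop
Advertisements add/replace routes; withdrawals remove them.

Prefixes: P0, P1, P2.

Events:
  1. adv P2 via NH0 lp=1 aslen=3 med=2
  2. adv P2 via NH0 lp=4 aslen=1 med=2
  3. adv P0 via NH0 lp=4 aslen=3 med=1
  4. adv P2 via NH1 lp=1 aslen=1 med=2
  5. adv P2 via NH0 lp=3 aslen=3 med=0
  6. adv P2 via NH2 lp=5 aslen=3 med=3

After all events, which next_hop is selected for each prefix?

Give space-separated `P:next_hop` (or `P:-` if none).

Answer: P0:NH0 P1:- P2:NH2

Derivation:
Op 1: best P0=- P1=- P2=NH0
Op 2: best P0=- P1=- P2=NH0
Op 3: best P0=NH0 P1=- P2=NH0
Op 4: best P0=NH0 P1=- P2=NH0
Op 5: best P0=NH0 P1=- P2=NH0
Op 6: best P0=NH0 P1=- P2=NH2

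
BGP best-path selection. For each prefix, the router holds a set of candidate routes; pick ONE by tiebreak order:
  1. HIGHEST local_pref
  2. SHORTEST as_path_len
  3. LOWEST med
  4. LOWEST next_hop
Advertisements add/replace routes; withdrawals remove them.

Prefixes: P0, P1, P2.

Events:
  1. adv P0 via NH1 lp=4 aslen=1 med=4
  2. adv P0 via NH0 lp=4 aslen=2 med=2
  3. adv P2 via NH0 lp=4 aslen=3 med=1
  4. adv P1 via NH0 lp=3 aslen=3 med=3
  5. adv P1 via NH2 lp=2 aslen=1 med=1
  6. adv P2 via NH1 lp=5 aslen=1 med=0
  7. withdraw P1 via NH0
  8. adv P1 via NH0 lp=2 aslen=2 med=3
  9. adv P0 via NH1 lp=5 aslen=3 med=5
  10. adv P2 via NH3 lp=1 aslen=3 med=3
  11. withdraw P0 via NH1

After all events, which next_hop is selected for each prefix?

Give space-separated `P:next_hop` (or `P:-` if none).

Answer: P0:NH0 P1:NH2 P2:NH1

Derivation:
Op 1: best P0=NH1 P1=- P2=-
Op 2: best P0=NH1 P1=- P2=-
Op 3: best P0=NH1 P1=- P2=NH0
Op 4: best P0=NH1 P1=NH0 P2=NH0
Op 5: best P0=NH1 P1=NH0 P2=NH0
Op 6: best P0=NH1 P1=NH0 P2=NH1
Op 7: best P0=NH1 P1=NH2 P2=NH1
Op 8: best P0=NH1 P1=NH2 P2=NH1
Op 9: best P0=NH1 P1=NH2 P2=NH1
Op 10: best P0=NH1 P1=NH2 P2=NH1
Op 11: best P0=NH0 P1=NH2 P2=NH1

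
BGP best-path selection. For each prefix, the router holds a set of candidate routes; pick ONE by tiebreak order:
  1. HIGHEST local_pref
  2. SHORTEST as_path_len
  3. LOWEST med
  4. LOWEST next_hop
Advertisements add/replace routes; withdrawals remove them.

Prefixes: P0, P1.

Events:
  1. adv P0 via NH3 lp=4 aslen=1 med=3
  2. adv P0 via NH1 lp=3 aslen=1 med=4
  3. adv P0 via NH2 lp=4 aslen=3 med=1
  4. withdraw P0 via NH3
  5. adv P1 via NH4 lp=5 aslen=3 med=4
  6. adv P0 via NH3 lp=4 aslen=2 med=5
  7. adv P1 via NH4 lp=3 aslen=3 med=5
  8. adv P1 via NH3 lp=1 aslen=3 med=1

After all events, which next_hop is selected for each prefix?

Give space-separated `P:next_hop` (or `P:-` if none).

Op 1: best P0=NH3 P1=-
Op 2: best P0=NH3 P1=-
Op 3: best P0=NH3 P1=-
Op 4: best P0=NH2 P1=-
Op 5: best P0=NH2 P1=NH4
Op 6: best P0=NH3 P1=NH4
Op 7: best P0=NH3 P1=NH4
Op 8: best P0=NH3 P1=NH4

Answer: P0:NH3 P1:NH4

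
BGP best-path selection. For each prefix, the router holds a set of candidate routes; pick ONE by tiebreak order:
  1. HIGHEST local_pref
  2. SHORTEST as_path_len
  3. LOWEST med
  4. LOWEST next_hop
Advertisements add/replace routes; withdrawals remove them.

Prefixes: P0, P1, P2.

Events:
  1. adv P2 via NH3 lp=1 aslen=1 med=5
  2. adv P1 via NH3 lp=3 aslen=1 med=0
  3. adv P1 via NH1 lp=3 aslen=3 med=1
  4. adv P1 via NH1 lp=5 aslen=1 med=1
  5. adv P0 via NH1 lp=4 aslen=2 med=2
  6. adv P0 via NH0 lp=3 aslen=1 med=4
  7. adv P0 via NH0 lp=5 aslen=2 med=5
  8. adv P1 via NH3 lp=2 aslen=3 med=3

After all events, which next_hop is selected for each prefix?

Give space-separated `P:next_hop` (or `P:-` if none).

Answer: P0:NH0 P1:NH1 P2:NH3

Derivation:
Op 1: best P0=- P1=- P2=NH3
Op 2: best P0=- P1=NH3 P2=NH3
Op 3: best P0=- P1=NH3 P2=NH3
Op 4: best P0=- P1=NH1 P2=NH3
Op 5: best P0=NH1 P1=NH1 P2=NH3
Op 6: best P0=NH1 P1=NH1 P2=NH3
Op 7: best P0=NH0 P1=NH1 P2=NH3
Op 8: best P0=NH0 P1=NH1 P2=NH3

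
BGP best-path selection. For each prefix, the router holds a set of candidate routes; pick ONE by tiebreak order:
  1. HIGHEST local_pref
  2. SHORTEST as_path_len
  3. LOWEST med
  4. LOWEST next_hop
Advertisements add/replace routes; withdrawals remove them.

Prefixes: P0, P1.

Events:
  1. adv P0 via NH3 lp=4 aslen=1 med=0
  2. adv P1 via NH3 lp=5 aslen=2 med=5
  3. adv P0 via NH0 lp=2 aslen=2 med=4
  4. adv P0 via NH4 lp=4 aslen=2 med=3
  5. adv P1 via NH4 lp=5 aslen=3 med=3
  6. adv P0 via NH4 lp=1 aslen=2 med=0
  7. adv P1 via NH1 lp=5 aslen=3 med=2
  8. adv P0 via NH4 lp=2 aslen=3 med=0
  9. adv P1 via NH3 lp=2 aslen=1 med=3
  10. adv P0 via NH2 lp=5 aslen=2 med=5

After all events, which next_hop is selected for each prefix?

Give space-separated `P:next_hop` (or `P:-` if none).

Op 1: best P0=NH3 P1=-
Op 2: best P0=NH3 P1=NH3
Op 3: best P0=NH3 P1=NH3
Op 4: best P0=NH3 P1=NH3
Op 5: best P0=NH3 P1=NH3
Op 6: best P0=NH3 P1=NH3
Op 7: best P0=NH3 P1=NH3
Op 8: best P0=NH3 P1=NH3
Op 9: best P0=NH3 P1=NH1
Op 10: best P0=NH2 P1=NH1

Answer: P0:NH2 P1:NH1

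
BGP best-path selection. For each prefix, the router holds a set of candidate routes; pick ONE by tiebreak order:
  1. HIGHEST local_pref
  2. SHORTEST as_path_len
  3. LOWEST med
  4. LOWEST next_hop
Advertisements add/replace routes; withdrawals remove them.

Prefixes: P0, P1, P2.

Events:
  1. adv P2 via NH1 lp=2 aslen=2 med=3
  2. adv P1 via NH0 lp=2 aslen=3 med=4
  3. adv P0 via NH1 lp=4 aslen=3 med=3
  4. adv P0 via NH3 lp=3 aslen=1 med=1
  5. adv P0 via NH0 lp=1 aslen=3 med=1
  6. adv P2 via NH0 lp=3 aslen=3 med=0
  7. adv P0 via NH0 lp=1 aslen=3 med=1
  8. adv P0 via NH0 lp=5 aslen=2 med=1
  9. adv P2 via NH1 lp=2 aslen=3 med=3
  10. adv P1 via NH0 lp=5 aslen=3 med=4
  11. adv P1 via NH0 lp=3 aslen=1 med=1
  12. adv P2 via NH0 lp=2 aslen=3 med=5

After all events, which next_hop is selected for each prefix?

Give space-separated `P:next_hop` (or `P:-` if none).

Op 1: best P0=- P1=- P2=NH1
Op 2: best P0=- P1=NH0 P2=NH1
Op 3: best P0=NH1 P1=NH0 P2=NH1
Op 4: best P0=NH1 P1=NH0 P2=NH1
Op 5: best P0=NH1 P1=NH0 P2=NH1
Op 6: best P0=NH1 P1=NH0 P2=NH0
Op 7: best P0=NH1 P1=NH0 P2=NH0
Op 8: best P0=NH0 P1=NH0 P2=NH0
Op 9: best P0=NH0 P1=NH0 P2=NH0
Op 10: best P0=NH0 P1=NH0 P2=NH0
Op 11: best P0=NH0 P1=NH0 P2=NH0
Op 12: best P0=NH0 P1=NH0 P2=NH1

Answer: P0:NH0 P1:NH0 P2:NH1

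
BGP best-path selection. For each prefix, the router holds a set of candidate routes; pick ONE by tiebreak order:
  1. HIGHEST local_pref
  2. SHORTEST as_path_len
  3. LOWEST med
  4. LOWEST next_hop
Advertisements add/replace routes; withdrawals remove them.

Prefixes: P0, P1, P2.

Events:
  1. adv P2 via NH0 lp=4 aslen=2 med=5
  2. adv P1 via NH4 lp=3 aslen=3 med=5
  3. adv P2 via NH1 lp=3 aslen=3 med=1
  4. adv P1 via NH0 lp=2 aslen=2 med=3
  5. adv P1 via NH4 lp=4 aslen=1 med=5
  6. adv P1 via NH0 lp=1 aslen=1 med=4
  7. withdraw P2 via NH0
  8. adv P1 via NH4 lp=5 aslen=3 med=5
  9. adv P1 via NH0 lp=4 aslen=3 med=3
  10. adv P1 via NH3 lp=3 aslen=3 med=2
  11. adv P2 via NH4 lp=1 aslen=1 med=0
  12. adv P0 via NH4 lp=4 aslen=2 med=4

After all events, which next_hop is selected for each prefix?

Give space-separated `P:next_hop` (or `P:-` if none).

Answer: P0:NH4 P1:NH4 P2:NH1

Derivation:
Op 1: best P0=- P1=- P2=NH0
Op 2: best P0=- P1=NH4 P2=NH0
Op 3: best P0=- P1=NH4 P2=NH0
Op 4: best P0=- P1=NH4 P2=NH0
Op 5: best P0=- P1=NH4 P2=NH0
Op 6: best P0=- P1=NH4 P2=NH0
Op 7: best P0=- P1=NH4 P2=NH1
Op 8: best P0=- P1=NH4 P2=NH1
Op 9: best P0=- P1=NH4 P2=NH1
Op 10: best P0=- P1=NH4 P2=NH1
Op 11: best P0=- P1=NH4 P2=NH1
Op 12: best P0=NH4 P1=NH4 P2=NH1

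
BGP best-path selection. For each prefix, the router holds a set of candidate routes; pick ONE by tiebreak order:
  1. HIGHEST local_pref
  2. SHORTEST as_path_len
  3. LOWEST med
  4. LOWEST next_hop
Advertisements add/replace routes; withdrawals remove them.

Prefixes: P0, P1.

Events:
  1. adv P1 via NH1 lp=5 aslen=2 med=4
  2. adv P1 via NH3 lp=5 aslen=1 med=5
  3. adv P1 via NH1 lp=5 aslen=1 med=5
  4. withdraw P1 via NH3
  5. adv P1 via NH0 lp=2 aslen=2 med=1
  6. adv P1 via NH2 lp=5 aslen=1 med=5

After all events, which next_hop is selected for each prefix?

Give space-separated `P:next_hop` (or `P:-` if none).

Answer: P0:- P1:NH1

Derivation:
Op 1: best P0=- P1=NH1
Op 2: best P0=- P1=NH3
Op 3: best P0=- P1=NH1
Op 4: best P0=- P1=NH1
Op 5: best P0=- P1=NH1
Op 6: best P0=- P1=NH1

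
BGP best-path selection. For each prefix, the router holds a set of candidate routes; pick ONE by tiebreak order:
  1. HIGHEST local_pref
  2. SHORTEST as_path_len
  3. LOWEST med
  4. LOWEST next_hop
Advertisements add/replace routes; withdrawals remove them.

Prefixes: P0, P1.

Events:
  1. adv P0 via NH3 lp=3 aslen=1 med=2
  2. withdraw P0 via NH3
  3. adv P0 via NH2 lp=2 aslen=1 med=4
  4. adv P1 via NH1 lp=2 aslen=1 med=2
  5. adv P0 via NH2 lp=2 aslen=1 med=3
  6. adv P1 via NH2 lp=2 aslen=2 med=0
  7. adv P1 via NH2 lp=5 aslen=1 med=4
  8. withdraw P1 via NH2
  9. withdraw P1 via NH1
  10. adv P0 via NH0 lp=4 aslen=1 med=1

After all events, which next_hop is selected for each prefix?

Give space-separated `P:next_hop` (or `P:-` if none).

Op 1: best P0=NH3 P1=-
Op 2: best P0=- P1=-
Op 3: best P0=NH2 P1=-
Op 4: best P0=NH2 P1=NH1
Op 5: best P0=NH2 P1=NH1
Op 6: best P0=NH2 P1=NH1
Op 7: best P0=NH2 P1=NH2
Op 8: best P0=NH2 P1=NH1
Op 9: best P0=NH2 P1=-
Op 10: best P0=NH0 P1=-

Answer: P0:NH0 P1:-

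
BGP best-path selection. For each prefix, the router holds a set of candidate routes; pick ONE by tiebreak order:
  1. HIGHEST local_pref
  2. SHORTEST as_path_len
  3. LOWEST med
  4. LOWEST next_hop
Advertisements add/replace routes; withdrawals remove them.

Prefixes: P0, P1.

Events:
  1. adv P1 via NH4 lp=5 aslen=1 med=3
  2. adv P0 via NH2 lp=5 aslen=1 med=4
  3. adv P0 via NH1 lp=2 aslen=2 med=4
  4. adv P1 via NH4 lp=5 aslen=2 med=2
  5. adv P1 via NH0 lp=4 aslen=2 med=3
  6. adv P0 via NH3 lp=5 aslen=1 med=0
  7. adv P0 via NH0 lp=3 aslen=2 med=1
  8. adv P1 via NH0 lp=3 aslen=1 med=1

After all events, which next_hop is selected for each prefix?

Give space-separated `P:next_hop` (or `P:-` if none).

Op 1: best P0=- P1=NH4
Op 2: best P0=NH2 P1=NH4
Op 3: best P0=NH2 P1=NH4
Op 4: best P0=NH2 P1=NH4
Op 5: best P0=NH2 P1=NH4
Op 6: best P0=NH3 P1=NH4
Op 7: best P0=NH3 P1=NH4
Op 8: best P0=NH3 P1=NH4

Answer: P0:NH3 P1:NH4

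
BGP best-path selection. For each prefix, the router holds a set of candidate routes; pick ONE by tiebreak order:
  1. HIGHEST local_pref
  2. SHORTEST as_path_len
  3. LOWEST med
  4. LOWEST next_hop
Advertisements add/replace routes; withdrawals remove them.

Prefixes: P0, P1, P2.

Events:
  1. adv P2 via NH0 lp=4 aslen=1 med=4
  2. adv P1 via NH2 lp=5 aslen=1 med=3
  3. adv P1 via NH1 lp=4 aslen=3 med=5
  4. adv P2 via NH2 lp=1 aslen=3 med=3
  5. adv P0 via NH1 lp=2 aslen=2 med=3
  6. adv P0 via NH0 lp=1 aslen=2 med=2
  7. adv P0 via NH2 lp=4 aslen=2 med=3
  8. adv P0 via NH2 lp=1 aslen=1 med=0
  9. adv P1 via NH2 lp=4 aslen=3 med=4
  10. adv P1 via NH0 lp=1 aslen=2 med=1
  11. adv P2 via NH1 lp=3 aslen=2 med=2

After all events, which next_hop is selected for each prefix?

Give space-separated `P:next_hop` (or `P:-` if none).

Answer: P0:NH1 P1:NH2 P2:NH0

Derivation:
Op 1: best P0=- P1=- P2=NH0
Op 2: best P0=- P1=NH2 P2=NH0
Op 3: best P0=- P1=NH2 P2=NH0
Op 4: best P0=- P1=NH2 P2=NH0
Op 5: best P0=NH1 P1=NH2 P2=NH0
Op 6: best P0=NH1 P1=NH2 P2=NH0
Op 7: best P0=NH2 P1=NH2 P2=NH0
Op 8: best P0=NH1 P1=NH2 P2=NH0
Op 9: best P0=NH1 P1=NH2 P2=NH0
Op 10: best P0=NH1 P1=NH2 P2=NH0
Op 11: best P0=NH1 P1=NH2 P2=NH0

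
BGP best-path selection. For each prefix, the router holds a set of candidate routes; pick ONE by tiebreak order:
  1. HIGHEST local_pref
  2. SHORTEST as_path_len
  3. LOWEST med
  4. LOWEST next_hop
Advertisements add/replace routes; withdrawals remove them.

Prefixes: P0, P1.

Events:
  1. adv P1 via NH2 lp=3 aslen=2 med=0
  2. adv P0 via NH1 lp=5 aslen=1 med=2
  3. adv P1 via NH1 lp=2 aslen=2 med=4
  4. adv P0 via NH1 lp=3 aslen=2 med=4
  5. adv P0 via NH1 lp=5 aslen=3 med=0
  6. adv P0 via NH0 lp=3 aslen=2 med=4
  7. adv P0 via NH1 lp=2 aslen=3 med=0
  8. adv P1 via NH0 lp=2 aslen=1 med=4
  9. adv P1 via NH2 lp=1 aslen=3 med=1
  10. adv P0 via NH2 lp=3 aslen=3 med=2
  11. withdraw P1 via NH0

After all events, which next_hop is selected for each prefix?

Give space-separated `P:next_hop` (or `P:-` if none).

Op 1: best P0=- P1=NH2
Op 2: best P0=NH1 P1=NH2
Op 3: best P0=NH1 P1=NH2
Op 4: best P0=NH1 P1=NH2
Op 5: best P0=NH1 P1=NH2
Op 6: best P0=NH1 P1=NH2
Op 7: best P0=NH0 P1=NH2
Op 8: best P0=NH0 P1=NH2
Op 9: best P0=NH0 P1=NH0
Op 10: best P0=NH0 P1=NH0
Op 11: best P0=NH0 P1=NH1

Answer: P0:NH0 P1:NH1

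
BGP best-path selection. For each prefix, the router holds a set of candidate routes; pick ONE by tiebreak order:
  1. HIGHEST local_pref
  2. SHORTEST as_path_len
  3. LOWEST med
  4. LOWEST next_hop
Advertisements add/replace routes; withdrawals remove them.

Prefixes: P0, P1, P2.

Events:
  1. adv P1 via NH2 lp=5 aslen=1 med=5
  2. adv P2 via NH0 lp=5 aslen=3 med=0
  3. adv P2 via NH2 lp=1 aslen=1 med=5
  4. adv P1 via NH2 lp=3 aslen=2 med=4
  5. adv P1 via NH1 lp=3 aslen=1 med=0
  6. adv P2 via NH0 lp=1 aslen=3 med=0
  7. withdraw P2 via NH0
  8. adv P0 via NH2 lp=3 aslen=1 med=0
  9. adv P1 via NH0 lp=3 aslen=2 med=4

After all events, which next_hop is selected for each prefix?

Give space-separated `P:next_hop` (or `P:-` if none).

Op 1: best P0=- P1=NH2 P2=-
Op 2: best P0=- P1=NH2 P2=NH0
Op 3: best P0=- P1=NH2 P2=NH0
Op 4: best P0=- P1=NH2 P2=NH0
Op 5: best P0=- P1=NH1 P2=NH0
Op 6: best P0=- P1=NH1 P2=NH2
Op 7: best P0=- P1=NH1 P2=NH2
Op 8: best P0=NH2 P1=NH1 P2=NH2
Op 9: best P0=NH2 P1=NH1 P2=NH2

Answer: P0:NH2 P1:NH1 P2:NH2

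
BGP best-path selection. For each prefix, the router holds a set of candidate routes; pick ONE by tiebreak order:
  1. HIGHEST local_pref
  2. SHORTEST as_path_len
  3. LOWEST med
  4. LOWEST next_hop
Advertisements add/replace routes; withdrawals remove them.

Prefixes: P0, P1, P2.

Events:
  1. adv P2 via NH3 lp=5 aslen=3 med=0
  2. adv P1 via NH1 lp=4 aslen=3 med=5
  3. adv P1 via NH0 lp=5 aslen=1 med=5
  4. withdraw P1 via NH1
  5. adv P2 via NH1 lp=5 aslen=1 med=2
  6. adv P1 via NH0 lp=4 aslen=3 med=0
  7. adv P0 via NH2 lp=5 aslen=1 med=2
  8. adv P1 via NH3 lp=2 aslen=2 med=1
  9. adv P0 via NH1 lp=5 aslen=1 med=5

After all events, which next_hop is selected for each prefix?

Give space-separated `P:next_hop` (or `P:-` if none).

Answer: P0:NH2 P1:NH0 P2:NH1

Derivation:
Op 1: best P0=- P1=- P2=NH3
Op 2: best P0=- P1=NH1 P2=NH3
Op 3: best P0=- P1=NH0 P2=NH3
Op 4: best P0=- P1=NH0 P2=NH3
Op 5: best P0=- P1=NH0 P2=NH1
Op 6: best P0=- P1=NH0 P2=NH1
Op 7: best P0=NH2 P1=NH0 P2=NH1
Op 8: best P0=NH2 P1=NH0 P2=NH1
Op 9: best P0=NH2 P1=NH0 P2=NH1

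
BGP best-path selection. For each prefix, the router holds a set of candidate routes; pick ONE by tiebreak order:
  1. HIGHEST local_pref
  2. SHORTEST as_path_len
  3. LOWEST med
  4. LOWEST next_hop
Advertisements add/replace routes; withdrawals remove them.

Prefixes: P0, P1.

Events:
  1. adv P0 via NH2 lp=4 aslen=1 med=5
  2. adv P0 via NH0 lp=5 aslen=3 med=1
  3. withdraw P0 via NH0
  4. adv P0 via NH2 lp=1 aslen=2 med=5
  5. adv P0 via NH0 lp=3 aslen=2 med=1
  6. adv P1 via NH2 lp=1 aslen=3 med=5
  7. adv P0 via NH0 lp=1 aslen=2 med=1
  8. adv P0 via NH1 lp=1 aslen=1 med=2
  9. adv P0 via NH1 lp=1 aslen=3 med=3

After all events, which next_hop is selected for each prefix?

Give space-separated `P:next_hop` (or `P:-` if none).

Answer: P0:NH0 P1:NH2

Derivation:
Op 1: best P0=NH2 P1=-
Op 2: best P0=NH0 P1=-
Op 3: best P0=NH2 P1=-
Op 4: best P0=NH2 P1=-
Op 5: best P0=NH0 P1=-
Op 6: best P0=NH0 P1=NH2
Op 7: best P0=NH0 P1=NH2
Op 8: best P0=NH1 P1=NH2
Op 9: best P0=NH0 P1=NH2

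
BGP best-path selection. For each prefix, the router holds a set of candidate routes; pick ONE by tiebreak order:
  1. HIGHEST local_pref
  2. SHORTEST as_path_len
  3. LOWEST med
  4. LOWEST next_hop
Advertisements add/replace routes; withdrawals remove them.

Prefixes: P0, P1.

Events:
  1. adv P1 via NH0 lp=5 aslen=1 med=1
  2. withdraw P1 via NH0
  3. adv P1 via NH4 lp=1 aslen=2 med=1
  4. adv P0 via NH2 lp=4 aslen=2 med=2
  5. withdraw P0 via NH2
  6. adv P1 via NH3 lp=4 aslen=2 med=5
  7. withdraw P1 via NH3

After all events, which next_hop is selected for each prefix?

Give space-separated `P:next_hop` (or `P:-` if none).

Answer: P0:- P1:NH4

Derivation:
Op 1: best P0=- P1=NH0
Op 2: best P0=- P1=-
Op 3: best P0=- P1=NH4
Op 4: best P0=NH2 P1=NH4
Op 5: best P0=- P1=NH4
Op 6: best P0=- P1=NH3
Op 7: best P0=- P1=NH4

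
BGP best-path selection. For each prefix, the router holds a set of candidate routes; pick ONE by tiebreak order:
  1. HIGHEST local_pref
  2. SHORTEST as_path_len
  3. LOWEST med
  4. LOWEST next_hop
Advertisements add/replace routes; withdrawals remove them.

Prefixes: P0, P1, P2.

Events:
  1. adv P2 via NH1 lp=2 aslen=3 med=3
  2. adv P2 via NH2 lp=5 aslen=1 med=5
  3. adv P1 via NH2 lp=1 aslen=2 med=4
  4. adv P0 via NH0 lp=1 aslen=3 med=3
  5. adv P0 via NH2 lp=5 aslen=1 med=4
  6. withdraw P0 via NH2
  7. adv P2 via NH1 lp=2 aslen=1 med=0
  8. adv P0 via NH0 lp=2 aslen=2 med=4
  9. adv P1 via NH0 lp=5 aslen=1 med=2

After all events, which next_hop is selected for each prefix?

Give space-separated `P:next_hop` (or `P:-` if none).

Answer: P0:NH0 P1:NH0 P2:NH2

Derivation:
Op 1: best P0=- P1=- P2=NH1
Op 2: best P0=- P1=- P2=NH2
Op 3: best P0=- P1=NH2 P2=NH2
Op 4: best P0=NH0 P1=NH2 P2=NH2
Op 5: best P0=NH2 P1=NH2 P2=NH2
Op 6: best P0=NH0 P1=NH2 P2=NH2
Op 7: best P0=NH0 P1=NH2 P2=NH2
Op 8: best P0=NH0 P1=NH2 P2=NH2
Op 9: best P0=NH0 P1=NH0 P2=NH2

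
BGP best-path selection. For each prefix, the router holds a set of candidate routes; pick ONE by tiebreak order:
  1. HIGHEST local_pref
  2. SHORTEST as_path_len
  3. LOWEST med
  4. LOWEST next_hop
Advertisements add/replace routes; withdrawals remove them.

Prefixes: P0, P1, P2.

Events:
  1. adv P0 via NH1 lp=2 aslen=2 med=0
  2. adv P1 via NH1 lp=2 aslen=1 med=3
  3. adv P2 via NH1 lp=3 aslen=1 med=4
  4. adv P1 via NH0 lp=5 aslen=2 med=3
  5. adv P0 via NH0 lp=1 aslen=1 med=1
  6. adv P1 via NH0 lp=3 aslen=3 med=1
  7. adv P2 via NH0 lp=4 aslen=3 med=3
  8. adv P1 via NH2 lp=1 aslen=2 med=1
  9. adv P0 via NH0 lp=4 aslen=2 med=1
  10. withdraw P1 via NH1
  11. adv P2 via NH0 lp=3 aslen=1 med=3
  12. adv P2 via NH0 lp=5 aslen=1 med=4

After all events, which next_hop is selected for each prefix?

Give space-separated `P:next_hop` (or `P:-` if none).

Op 1: best P0=NH1 P1=- P2=-
Op 2: best P0=NH1 P1=NH1 P2=-
Op 3: best P0=NH1 P1=NH1 P2=NH1
Op 4: best P0=NH1 P1=NH0 P2=NH1
Op 5: best P0=NH1 P1=NH0 P2=NH1
Op 6: best P0=NH1 P1=NH0 P2=NH1
Op 7: best P0=NH1 P1=NH0 P2=NH0
Op 8: best P0=NH1 P1=NH0 P2=NH0
Op 9: best P0=NH0 P1=NH0 P2=NH0
Op 10: best P0=NH0 P1=NH0 P2=NH0
Op 11: best P0=NH0 P1=NH0 P2=NH0
Op 12: best P0=NH0 P1=NH0 P2=NH0

Answer: P0:NH0 P1:NH0 P2:NH0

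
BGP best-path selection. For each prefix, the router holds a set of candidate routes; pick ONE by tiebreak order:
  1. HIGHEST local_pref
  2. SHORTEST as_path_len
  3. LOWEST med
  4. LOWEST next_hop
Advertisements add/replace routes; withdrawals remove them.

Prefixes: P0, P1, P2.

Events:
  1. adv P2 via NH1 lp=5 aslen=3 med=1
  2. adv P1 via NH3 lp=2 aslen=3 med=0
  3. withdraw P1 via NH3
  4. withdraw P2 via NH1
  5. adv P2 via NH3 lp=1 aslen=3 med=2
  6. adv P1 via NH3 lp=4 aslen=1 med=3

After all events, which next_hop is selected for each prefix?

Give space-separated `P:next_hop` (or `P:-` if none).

Answer: P0:- P1:NH3 P2:NH3

Derivation:
Op 1: best P0=- P1=- P2=NH1
Op 2: best P0=- P1=NH3 P2=NH1
Op 3: best P0=- P1=- P2=NH1
Op 4: best P0=- P1=- P2=-
Op 5: best P0=- P1=- P2=NH3
Op 6: best P0=- P1=NH3 P2=NH3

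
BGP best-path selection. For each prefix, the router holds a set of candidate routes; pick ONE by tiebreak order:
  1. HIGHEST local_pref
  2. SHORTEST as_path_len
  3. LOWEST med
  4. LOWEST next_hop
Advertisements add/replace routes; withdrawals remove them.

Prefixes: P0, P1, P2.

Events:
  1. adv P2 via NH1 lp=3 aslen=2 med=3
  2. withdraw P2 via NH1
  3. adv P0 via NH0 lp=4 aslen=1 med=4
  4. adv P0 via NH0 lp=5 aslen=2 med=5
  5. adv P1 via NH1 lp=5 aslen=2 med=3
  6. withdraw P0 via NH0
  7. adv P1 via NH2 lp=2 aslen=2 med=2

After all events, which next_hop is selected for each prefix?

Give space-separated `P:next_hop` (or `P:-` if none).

Answer: P0:- P1:NH1 P2:-

Derivation:
Op 1: best P0=- P1=- P2=NH1
Op 2: best P0=- P1=- P2=-
Op 3: best P0=NH0 P1=- P2=-
Op 4: best P0=NH0 P1=- P2=-
Op 5: best P0=NH0 P1=NH1 P2=-
Op 6: best P0=- P1=NH1 P2=-
Op 7: best P0=- P1=NH1 P2=-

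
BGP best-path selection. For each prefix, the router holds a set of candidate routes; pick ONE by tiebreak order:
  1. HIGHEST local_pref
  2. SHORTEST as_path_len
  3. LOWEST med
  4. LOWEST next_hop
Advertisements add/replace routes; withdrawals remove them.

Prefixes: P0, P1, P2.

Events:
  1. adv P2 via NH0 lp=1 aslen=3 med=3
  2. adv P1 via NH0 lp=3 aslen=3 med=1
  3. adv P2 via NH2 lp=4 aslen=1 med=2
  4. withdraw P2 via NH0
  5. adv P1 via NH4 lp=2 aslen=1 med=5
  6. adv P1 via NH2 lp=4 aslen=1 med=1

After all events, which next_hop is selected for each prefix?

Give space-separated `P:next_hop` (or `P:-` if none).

Answer: P0:- P1:NH2 P2:NH2

Derivation:
Op 1: best P0=- P1=- P2=NH0
Op 2: best P0=- P1=NH0 P2=NH0
Op 3: best P0=- P1=NH0 P2=NH2
Op 4: best P0=- P1=NH0 P2=NH2
Op 5: best P0=- P1=NH0 P2=NH2
Op 6: best P0=- P1=NH2 P2=NH2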